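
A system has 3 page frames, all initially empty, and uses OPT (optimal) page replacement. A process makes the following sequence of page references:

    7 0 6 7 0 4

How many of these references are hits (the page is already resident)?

7 -> fault, frames {7}
0 -> fault, frames {7,0}
6 -> fault, frames {7,0,6}
7 -> hit
0 -> hit
4 -> fault, evict 6, frames {7,0,4}
Hits: 2.

2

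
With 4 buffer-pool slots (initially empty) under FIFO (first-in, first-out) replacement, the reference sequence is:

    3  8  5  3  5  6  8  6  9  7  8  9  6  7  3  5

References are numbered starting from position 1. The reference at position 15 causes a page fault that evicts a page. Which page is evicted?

pos 1: 3 -> miss, frames [3]
pos 2: 8 -> miss, frames [3, 8]
pos 3: 5 -> miss, frames [3, 8, 5]
pos 4: 3 -> hit
pos 5: 5 -> hit
pos 6: 6 -> miss, frames [3, 8, 5, 6]
pos 7: 8 -> hit
pos 8: 6 -> hit
pos 9: 9 -> miss, evict 3, frames [8, 5, 6, 9]
pos 10: 7 -> miss, evict 8, frames [5, 6, 9, 7]
pos 11: 8 -> miss, evict 5, frames [6, 9, 7, 8]
pos 12: 9 -> hit
pos 13: 6 -> hit
pos 14: 7 -> hit
pos 15: 3 -> miss, evict 6, frames [9, 7, 8, 3]
At position 15, page 6 is evicted.

6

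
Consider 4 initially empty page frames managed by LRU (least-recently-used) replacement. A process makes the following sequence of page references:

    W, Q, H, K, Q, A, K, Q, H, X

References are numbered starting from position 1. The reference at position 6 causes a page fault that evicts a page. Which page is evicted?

W

pos 1: W → fault, frames [W]
pos 2: Q → fault, frames [W, Q]
pos 3: H → fault, frames [W, Q, H]
pos 4: K → fault, frames [W, Q, H, K]
pos 5: Q → hit
pos 6: A → fault, evict W, frames [H, K, Q, A]
At position 6, page W is evicted.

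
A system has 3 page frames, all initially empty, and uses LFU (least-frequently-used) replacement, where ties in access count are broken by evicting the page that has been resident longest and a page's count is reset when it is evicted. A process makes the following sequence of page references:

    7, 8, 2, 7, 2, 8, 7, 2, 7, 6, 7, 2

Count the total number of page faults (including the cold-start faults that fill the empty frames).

7: fault, frames [7]
8: fault, frames [7, 8]
2: fault, frames [7, 8, 2]
7: hit
2: hit
8: hit
7: hit
2: hit
7: hit
6: fault, evict 8, frames [7, 2, 6]
7: hit
2: hit
Page faults: 4.

4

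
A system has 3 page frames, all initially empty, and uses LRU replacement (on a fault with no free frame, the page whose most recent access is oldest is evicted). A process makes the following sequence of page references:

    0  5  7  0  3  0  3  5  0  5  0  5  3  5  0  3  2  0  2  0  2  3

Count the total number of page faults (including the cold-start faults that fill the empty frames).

0 → miss, frames (0)
5 → miss, frames (0 5)
7 → miss, frames (0 5 7)
0 → hit
3 → miss, evict 5, frames (7 0 3)
0 → hit
3 → hit
5 → miss, evict 7, frames (0 3 5)
0 → hit
5 → hit
0 → hit
5 → hit
3 → hit
5 → hit
0 → hit
3 → hit
2 → miss, evict 5, frames (0 3 2)
0 → hit
2 → hit
0 → hit
2 → hit
3 → hit
Page faults: 6.

6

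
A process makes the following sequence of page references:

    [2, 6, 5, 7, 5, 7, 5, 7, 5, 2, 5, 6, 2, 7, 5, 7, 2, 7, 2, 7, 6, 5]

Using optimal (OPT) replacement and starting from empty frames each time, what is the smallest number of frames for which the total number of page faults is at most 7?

3

f=1: 22 faults
f=2: 11 faults
f=3: 7 faults
f=4: 4 faults
Smallest f with faults ≤ 7 is 3.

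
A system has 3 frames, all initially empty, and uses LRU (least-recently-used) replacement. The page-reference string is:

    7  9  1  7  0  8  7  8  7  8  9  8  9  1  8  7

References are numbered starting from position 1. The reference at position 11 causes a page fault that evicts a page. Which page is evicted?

0

pos 1: 7 → miss, frames [7]
pos 2: 9 → miss, frames [7, 9]
pos 3: 1 → miss, frames [7, 9, 1]
pos 4: 7 → hit
pos 5: 0 → miss, evict 9, frames [1, 7, 0]
pos 6: 8 → miss, evict 1, frames [7, 0, 8]
pos 7: 7 → hit
pos 8: 8 → hit
pos 9: 7 → hit
pos 10: 8 → hit
pos 11: 9 → miss, evict 0, frames [7, 8, 9]
At position 11, page 0 is evicted.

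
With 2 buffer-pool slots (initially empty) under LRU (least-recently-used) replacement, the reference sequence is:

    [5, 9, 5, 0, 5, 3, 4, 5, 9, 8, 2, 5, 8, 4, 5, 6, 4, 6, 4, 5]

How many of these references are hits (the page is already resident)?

5 -> miss, frames {5}
9 -> miss, frames {5,9}
5 -> hit
0 -> miss, evict 9, frames {5,0}
5 -> hit
3 -> miss, evict 0, frames {5,3}
4 -> miss, evict 5, frames {3,4}
5 -> miss, evict 3, frames {4,5}
9 -> miss, evict 4, frames {5,9}
8 -> miss, evict 5, frames {9,8}
2 -> miss, evict 9, frames {8,2}
5 -> miss, evict 8, frames {2,5}
8 -> miss, evict 2, frames {5,8}
4 -> miss, evict 5, frames {8,4}
5 -> miss, evict 8, frames {4,5}
6 -> miss, evict 4, frames {5,6}
4 -> miss, evict 5, frames {6,4}
6 -> hit
4 -> hit
5 -> miss, evict 6, frames {4,5}
Hits: 4.

4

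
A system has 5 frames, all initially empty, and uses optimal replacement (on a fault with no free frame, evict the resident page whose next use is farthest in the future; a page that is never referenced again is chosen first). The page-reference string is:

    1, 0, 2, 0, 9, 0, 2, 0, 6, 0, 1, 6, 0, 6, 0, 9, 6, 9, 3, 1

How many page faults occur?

6

1 -> miss, frames [1]
0 -> miss, frames [1, 0]
2 -> miss, frames [1, 0, 2]
0 -> hit
9 -> miss, frames [1, 0, 2, 9]
0 -> hit
2 -> hit
0 -> hit
6 -> miss, frames [1, 0, 2, 9, 6]
0 -> hit
1 -> hit
6 -> hit
0 -> hit
6 -> hit
0 -> hit
9 -> hit
6 -> hit
9 -> hit
3 -> miss, evict 6, frames [1, 0, 2, 9, 3]
1 -> hit
Page faults: 6.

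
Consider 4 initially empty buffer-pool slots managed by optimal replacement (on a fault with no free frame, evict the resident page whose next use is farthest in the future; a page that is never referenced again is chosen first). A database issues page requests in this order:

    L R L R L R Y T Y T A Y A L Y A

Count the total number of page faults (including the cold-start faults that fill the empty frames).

L -> fault, frames [L]
R -> fault, frames [L, R]
L -> hit
R -> hit
L -> hit
R -> hit
Y -> fault, frames [L, R, Y]
T -> fault, frames [L, R, Y, T]
Y -> hit
T -> hit
A -> fault, evict T, frames [L, R, Y, A]
Y -> hit
A -> hit
L -> hit
Y -> hit
A -> hit
Page faults: 5.

5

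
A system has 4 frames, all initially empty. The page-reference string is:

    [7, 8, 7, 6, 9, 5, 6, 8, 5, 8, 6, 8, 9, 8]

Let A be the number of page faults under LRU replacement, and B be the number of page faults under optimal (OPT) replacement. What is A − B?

1

Under LRU: F F . F F F . F . . . . . . → 6 faults.
Under OPT: F F . F F F . . . . . . . . → 5 faults.
A − B = 6 − 5 = 1.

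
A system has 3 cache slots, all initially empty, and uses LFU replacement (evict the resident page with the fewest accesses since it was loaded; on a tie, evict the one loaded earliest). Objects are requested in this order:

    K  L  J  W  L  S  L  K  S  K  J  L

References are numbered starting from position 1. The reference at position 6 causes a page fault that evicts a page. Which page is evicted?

J

pos 1: K: miss, frames [K]
pos 2: L: miss, frames [K, L]
pos 3: J: miss, frames [K, L, J]
pos 4: W: miss, evict K, frames [L, J, W]
pos 5: L: hit
pos 6: S: miss, evict J, frames [L, W, S]
At position 6, page J is evicted.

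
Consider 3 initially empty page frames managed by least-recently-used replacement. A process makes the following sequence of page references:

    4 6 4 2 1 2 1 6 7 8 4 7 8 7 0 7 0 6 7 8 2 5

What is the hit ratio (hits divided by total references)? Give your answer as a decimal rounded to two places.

0.41

4 → miss, frames [4]
6 → miss, frames [4, 6]
4 → hit
2 → miss, frames [6, 4, 2]
1 → miss, evict 6, frames [4, 2, 1]
2 → hit
1 → hit
6 → miss, evict 4, frames [2, 1, 6]
7 → miss, evict 2, frames [1, 6, 7]
8 → miss, evict 1, frames [6, 7, 8]
4 → miss, evict 6, frames [7, 8, 4]
7 → hit
8 → hit
7 → hit
0 → miss, evict 4, frames [8, 7, 0]
7 → hit
0 → hit
6 → miss, evict 8, frames [7, 0, 6]
7 → hit
8 → miss, evict 0, frames [6, 7, 8]
2 → miss, evict 6, frames [7, 8, 2]
5 → miss, evict 7, frames [8, 2, 5]
Hits: 9 of 22 references → 9/22 = 0.4091.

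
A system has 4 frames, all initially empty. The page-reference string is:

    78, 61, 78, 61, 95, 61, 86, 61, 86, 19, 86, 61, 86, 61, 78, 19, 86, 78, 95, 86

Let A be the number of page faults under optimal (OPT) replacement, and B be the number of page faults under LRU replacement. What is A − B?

-1

Under OPT: F F . . F . F . . F . . . . . . . . F . → 6 faults.
Under LRU: F F . . F . F . . F . . . . F . . . F . → 7 faults.
A − B = 6 − 7 = -1.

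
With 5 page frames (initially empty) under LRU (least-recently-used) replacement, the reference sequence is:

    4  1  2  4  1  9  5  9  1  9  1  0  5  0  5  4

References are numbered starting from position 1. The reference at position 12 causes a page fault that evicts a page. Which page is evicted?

pos 1: 4 -> miss, frames [4]
pos 2: 1 -> miss, frames [4, 1]
pos 3: 2 -> miss, frames [4, 1, 2]
pos 4: 4 -> hit
pos 5: 1 -> hit
pos 6: 9 -> miss, frames [2, 4, 1, 9]
pos 7: 5 -> miss, frames [2, 4, 1, 9, 5]
pos 8: 9 -> hit
pos 9: 1 -> hit
pos 10: 9 -> hit
pos 11: 1 -> hit
pos 12: 0 -> miss, evict 2, frames [4, 5, 9, 1, 0]
At position 12, page 2 is evicted.

2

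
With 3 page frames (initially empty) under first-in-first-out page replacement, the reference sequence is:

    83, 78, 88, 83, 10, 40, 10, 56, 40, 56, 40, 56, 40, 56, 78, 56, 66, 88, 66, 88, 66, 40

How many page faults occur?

83 -> fault, frames {83}
78 -> fault, frames {83,78}
88 -> fault, frames {83,78,88}
83 -> hit
10 -> fault, evict 83, frames {78,88,10}
40 -> fault, evict 78, frames {88,10,40}
10 -> hit
56 -> fault, evict 88, frames {10,40,56}
40 -> hit
56 -> hit
40 -> hit
56 -> hit
40 -> hit
56 -> hit
78 -> fault, evict 10, frames {40,56,78}
56 -> hit
66 -> fault, evict 40, frames {56,78,66}
88 -> fault, evict 56, frames {78,66,88}
66 -> hit
88 -> hit
66 -> hit
40 -> fault, evict 78, frames {66,88,40}
Page faults: 10.

10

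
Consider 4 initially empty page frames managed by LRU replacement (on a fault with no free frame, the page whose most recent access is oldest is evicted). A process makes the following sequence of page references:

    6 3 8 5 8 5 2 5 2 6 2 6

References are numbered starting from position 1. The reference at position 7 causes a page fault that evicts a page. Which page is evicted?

6

pos 1: 6 -> miss, frames (6)
pos 2: 3 -> miss, frames (6 3)
pos 3: 8 -> miss, frames (6 3 8)
pos 4: 5 -> miss, frames (6 3 8 5)
pos 5: 8 -> hit
pos 6: 5 -> hit
pos 7: 2 -> miss, evict 6, frames (3 8 5 2)
At position 7, page 6 is evicted.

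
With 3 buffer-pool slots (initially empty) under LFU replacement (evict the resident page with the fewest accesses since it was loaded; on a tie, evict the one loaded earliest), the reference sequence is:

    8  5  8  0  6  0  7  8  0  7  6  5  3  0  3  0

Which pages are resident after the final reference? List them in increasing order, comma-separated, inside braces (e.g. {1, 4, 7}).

{0, 3, 8}

8 → miss, frames (8)
5 → miss, frames (8 5)
8 → hit
0 → miss, frames (8 5 0)
6 → miss, evict 5, frames (8 0 6)
0 → hit
7 → miss, evict 6, frames (8 0 7)
8 → hit
0 → hit
7 → hit
6 → miss, evict 7, frames (8 0 6)
5 → miss, evict 6, frames (8 0 5)
3 → miss, evict 5, frames (8 0 3)
0 → hit
3 → hit
0 → hit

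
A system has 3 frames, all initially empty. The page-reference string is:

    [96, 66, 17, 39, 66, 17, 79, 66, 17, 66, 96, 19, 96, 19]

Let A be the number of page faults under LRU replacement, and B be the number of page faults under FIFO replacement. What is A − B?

-2

Under LRU: F F F F . . F . . . F F . . → 7 faults.
Under FIFO: F F F F . . F F F . F F . . → 9 faults.
A − B = 7 − 9 = -2.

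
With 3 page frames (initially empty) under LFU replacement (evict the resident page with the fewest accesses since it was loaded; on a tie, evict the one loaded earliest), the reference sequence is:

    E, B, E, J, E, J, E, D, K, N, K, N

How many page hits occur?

4

E -> fault, frames [E]
B -> fault, frames [E, B]
E -> hit
J -> fault, frames [E, B, J]
E -> hit
J -> hit
E -> hit
D -> fault, evict B, frames [E, J, D]
K -> fault, evict D, frames [E, J, K]
N -> fault, evict K, frames [E, J, N]
K -> fault, evict N, frames [E, J, K]
N -> fault, evict K, frames [E, J, N]
Hits: 4.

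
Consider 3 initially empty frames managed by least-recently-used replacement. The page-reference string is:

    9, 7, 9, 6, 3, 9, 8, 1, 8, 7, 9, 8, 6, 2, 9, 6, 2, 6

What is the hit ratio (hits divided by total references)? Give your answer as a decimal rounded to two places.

0.39

9: fault, frames {9}
7: fault, frames {9,7}
9: hit
6: fault, frames {7,9,6}
3: fault, evict 7, frames {9,6,3}
9: hit
8: fault, evict 6, frames {3,9,8}
1: fault, evict 3, frames {9,8,1}
8: hit
7: fault, evict 9, frames {1,8,7}
9: fault, evict 1, frames {8,7,9}
8: hit
6: fault, evict 7, frames {9,8,6}
2: fault, evict 9, frames {8,6,2}
9: fault, evict 8, frames {6,2,9}
6: hit
2: hit
6: hit
Hits: 7 of 18 references → 7/18 = 0.3889.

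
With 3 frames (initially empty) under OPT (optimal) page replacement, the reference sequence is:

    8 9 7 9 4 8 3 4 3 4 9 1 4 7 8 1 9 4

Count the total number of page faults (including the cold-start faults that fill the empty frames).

8 → miss, frames [8]
9 → miss, frames [8, 9]
7 → miss, frames [8, 9, 7]
9 → hit
4 → miss, evict 7, frames [8, 9, 4]
8 → hit
3 → miss, evict 8, frames [9, 4, 3]
4 → hit
3 → hit
4 → hit
9 → hit
1 → miss, evict 3, frames [9, 4, 1]
4 → hit
7 → miss, evict 4, frames [9, 1, 7]
8 → miss, evict 7, frames [9, 1, 8]
1 → hit
9 → hit
4 → miss, evict 8, frames [9, 1, 4]
Page faults: 9.

9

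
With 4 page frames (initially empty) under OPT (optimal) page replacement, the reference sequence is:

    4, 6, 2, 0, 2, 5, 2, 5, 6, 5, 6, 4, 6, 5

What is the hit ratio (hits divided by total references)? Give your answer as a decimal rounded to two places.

4 -> fault, frames {4}
6 -> fault, frames {4,6}
2 -> fault, frames {4,6,2}
0 -> fault, frames {4,6,2,0}
2 -> hit
5 -> fault, evict 0, frames {4,6,2,5}
2 -> hit
5 -> hit
6 -> hit
5 -> hit
6 -> hit
4 -> hit
6 -> hit
5 -> hit
Hits: 9 of 14 references → 9/14 = 0.6429.

0.64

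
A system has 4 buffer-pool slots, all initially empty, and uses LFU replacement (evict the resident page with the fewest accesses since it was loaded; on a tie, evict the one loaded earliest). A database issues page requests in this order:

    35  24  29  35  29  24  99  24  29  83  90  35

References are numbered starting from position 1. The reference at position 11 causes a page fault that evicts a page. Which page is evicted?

83

pos 1: 35: miss, frames {35}
pos 2: 24: miss, frames {35,24}
pos 3: 29: miss, frames {35,24,29}
pos 4: 35: hit
pos 5: 29: hit
pos 6: 24: hit
pos 7: 99: miss, frames {35,24,29,99}
pos 8: 24: hit
pos 9: 29: hit
pos 10: 83: miss, evict 99, frames {35,24,29,83}
pos 11: 90: miss, evict 83, frames {35,24,29,90}
At position 11, page 83 is evicted.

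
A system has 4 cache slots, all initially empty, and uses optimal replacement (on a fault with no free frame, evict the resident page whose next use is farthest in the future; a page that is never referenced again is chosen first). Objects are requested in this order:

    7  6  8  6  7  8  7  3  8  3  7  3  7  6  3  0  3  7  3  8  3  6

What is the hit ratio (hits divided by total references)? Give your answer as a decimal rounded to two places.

0.73

7 → miss, frames {7}
6 → miss, frames {7,6}
8 → miss, frames {7,6,8}
6 → hit
7 → hit
8 → hit
7 → hit
3 → miss, frames {7,6,8,3}
8 → hit
3 → hit
7 → hit
3 → hit
7 → hit
6 → hit
3 → hit
0 → miss, evict 6, frames {7,8,3,0}
3 → hit
7 → hit
3 → hit
8 → hit
3 → hit
6 → miss, evict 0, frames {7,8,3,6}
Hits: 16 of 22 references → 16/22 = 0.7273.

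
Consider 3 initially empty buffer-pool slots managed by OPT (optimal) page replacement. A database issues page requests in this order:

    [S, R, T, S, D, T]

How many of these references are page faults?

4

S → miss, frames (S)
R → miss, frames (S R)
T → miss, frames (S R T)
S → hit
D → miss, evict R, frames (S T D)
T → hit
Page faults: 4.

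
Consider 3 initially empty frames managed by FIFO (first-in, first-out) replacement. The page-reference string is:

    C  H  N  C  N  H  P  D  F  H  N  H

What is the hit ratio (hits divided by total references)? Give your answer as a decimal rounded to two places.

0.33

C -> miss, frames [C]
H -> miss, frames [C, H]
N -> miss, frames [C, H, N]
C -> hit
N -> hit
H -> hit
P -> miss, evict C, frames [H, N, P]
D -> miss, evict H, frames [N, P, D]
F -> miss, evict N, frames [P, D, F]
H -> miss, evict P, frames [D, F, H]
N -> miss, evict D, frames [F, H, N]
H -> hit
Hits: 4 of 12 references → 4/12 = 0.3333.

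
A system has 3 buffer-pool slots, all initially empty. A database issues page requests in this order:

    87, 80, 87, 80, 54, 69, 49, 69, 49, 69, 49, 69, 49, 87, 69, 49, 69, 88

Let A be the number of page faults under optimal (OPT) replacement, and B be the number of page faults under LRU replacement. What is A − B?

-1

Under OPT: F F . . F F F . . . . . . . . . . F → 6 faults.
Under LRU: F F . . F F F . . . . . . F . . . F → 7 faults.
A − B = 6 − 7 = -1.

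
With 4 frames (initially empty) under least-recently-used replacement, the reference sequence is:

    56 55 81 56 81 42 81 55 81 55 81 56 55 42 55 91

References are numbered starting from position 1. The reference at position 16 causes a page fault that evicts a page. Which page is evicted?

81

pos 1: 56: fault, frames (56)
pos 2: 55: fault, frames (56 55)
pos 3: 81: fault, frames (56 55 81)
pos 4: 56: hit
pos 5: 81: hit
pos 6: 42: fault, frames (55 56 81 42)
pos 7: 81: hit
pos 8: 55: hit
pos 9: 81: hit
pos 10: 55: hit
pos 11: 81: hit
pos 12: 56: hit
pos 13: 55: hit
pos 14: 42: hit
pos 15: 55: hit
pos 16: 91: fault, evict 81, frames (56 42 55 91)
At position 16, page 81 is evicted.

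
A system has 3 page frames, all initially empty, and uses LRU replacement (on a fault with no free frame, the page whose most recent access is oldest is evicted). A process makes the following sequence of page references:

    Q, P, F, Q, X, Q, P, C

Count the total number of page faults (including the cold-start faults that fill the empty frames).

6

Q -> fault, frames (Q)
P -> fault, frames (Q P)
F -> fault, frames (Q P F)
Q -> hit
X -> fault, evict P, frames (F Q X)
Q -> hit
P -> fault, evict F, frames (X Q P)
C -> fault, evict X, frames (Q P C)
Page faults: 6.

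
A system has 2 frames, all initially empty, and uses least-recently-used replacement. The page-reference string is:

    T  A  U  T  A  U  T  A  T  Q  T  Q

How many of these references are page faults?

T: miss, frames {T}
A: miss, frames {T,A}
U: miss, evict T, frames {A,U}
T: miss, evict A, frames {U,T}
A: miss, evict U, frames {T,A}
U: miss, evict T, frames {A,U}
T: miss, evict A, frames {U,T}
A: miss, evict U, frames {T,A}
T: hit
Q: miss, evict A, frames {T,Q}
T: hit
Q: hit
Page faults: 9.

9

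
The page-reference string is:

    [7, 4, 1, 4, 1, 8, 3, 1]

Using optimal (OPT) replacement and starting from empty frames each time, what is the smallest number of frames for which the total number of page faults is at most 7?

f=1: 8 faults
f=2: 5 faults
f=3: 5 faults
f=4: 5 faults
f=5: 5 faults
Smallest f with faults ≤ 7 is 2.

2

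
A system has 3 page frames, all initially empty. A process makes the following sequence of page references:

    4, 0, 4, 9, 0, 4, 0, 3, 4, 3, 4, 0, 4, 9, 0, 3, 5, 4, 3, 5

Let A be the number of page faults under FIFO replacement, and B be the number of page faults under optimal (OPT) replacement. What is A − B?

Under FIFO: F F . F . . . F F . . F . F . F F F . . → 10 faults.
Under OPT: F F . F . . . F . . . . . F . . F F . . → 7 faults.
A − B = 10 − 7 = 3.

3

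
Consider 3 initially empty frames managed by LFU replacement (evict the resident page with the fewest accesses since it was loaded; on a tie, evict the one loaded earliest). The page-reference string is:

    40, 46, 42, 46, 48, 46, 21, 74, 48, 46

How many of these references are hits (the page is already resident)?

3

40: miss, frames {40}
46: miss, frames {40,46}
42: miss, frames {40,46,42}
46: hit
48: miss, evict 40, frames {46,42,48}
46: hit
21: miss, evict 42, frames {46,48,21}
74: miss, evict 48, frames {46,21,74}
48: miss, evict 21, frames {46,74,48}
46: hit
Hits: 3.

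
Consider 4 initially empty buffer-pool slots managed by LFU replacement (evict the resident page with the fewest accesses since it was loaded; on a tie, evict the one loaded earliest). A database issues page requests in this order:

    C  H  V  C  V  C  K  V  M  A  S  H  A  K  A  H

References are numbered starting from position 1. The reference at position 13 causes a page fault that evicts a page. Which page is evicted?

pos 1: C → fault, frames (C)
pos 2: H → fault, frames (C H)
pos 3: V → fault, frames (C H V)
pos 4: C → hit
pos 5: V → hit
pos 6: C → hit
pos 7: K → fault, frames (C H V K)
pos 8: V → hit
pos 9: M → fault, evict H, frames (C V K M)
pos 10: A → fault, evict K, frames (C V M A)
pos 11: S → fault, evict M, frames (C V A S)
pos 12: H → fault, evict A, frames (C V S H)
pos 13: A → fault, evict S, frames (C V H A)
At position 13, page S is evicted.

S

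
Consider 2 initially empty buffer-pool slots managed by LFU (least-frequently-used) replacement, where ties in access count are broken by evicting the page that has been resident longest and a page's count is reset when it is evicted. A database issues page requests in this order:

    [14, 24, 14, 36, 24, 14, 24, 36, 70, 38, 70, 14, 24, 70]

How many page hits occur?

14 → fault, frames (14)
24 → fault, frames (14 24)
14 → hit
36 → fault, evict 24, frames (14 36)
24 → fault, evict 36, frames (14 24)
14 → hit
24 → hit
36 → fault, evict 24, frames (14 36)
70 → fault, evict 36, frames (14 70)
38 → fault, evict 70, frames (14 38)
70 → fault, evict 38, frames (14 70)
14 → hit
24 → fault, evict 70, frames (14 24)
70 → fault, evict 24, frames (14 70)
Hits: 4.

4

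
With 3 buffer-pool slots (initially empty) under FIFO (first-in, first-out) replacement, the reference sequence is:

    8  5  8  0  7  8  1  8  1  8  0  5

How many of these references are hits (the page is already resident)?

8 -> fault, frames [8]
5 -> fault, frames [8, 5]
8 -> hit
0 -> fault, frames [8, 5, 0]
7 -> fault, evict 8, frames [5, 0, 7]
8 -> fault, evict 5, frames [0, 7, 8]
1 -> fault, evict 0, frames [7, 8, 1]
8 -> hit
1 -> hit
8 -> hit
0 -> fault, evict 7, frames [8, 1, 0]
5 -> fault, evict 8, frames [1, 0, 5]
Hits: 4.

4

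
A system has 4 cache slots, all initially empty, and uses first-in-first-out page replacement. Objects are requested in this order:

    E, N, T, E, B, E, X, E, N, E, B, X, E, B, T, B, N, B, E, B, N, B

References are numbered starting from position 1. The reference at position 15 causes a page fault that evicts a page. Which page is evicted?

pos 1: E: fault, frames {E}
pos 2: N: fault, frames {E,N}
pos 3: T: fault, frames {E,N,T}
pos 4: E: hit
pos 5: B: fault, frames {E,N,T,B}
pos 6: E: hit
pos 7: X: fault, evict E, frames {N,T,B,X}
pos 8: E: fault, evict N, frames {T,B,X,E}
pos 9: N: fault, evict T, frames {B,X,E,N}
pos 10: E: hit
pos 11: B: hit
pos 12: X: hit
pos 13: E: hit
pos 14: B: hit
pos 15: T: fault, evict B, frames {X,E,N,T}
At position 15, page B is evicted.

B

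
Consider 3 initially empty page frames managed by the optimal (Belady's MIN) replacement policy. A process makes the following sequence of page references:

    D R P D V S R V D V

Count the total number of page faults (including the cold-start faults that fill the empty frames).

6

D: fault, frames {D}
R: fault, frames {D,R}
P: fault, frames {D,R,P}
D: hit
V: fault, evict P, frames {D,R,V}
S: fault, evict D, frames {R,V,S}
R: hit
V: hit
D: fault, evict S, frames {R,V,D}
V: hit
Page faults: 6.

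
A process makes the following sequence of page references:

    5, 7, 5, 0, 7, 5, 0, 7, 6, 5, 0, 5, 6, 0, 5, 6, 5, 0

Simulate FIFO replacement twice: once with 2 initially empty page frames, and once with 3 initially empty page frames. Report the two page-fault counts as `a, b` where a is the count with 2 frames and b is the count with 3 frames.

2 frames: F F . F . F . F F F F . F . F . . F → 11 faults.
3 frames: F F . F . . . . F F . . . . . . . . → 5 faults.
5 < 11: adding a frame reduced faults, as is typical.

11, 5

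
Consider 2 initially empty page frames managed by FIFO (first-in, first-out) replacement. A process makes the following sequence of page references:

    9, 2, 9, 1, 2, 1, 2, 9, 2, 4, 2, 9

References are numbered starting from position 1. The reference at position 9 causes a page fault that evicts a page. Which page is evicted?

1

pos 1: 9: fault, frames {9}
pos 2: 2: fault, frames {9,2}
pos 3: 9: hit
pos 4: 1: fault, evict 9, frames {2,1}
pos 5: 2: hit
pos 6: 1: hit
pos 7: 2: hit
pos 8: 9: fault, evict 2, frames {1,9}
pos 9: 2: fault, evict 1, frames {9,2}
At position 9, page 1 is evicted.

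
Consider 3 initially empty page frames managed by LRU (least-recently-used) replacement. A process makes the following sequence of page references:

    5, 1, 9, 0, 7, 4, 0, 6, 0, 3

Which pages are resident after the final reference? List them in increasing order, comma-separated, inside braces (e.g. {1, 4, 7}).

{0, 3, 6}

5: fault, frames (5)
1: fault, frames (5 1)
9: fault, frames (5 1 9)
0: fault, evict 5, frames (1 9 0)
7: fault, evict 1, frames (9 0 7)
4: fault, evict 9, frames (0 7 4)
0: hit
6: fault, evict 7, frames (4 0 6)
0: hit
3: fault, evict 4, frames (6 0 3)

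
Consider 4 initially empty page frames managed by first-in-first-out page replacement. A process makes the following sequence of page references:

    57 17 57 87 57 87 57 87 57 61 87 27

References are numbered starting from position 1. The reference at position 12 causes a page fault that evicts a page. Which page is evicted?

pos 1: 57 → fault, frames {57}
pos 2: 17 → fault, frames {57,17}
pos 3: 57 → hit
pos 4: 87 → fault, frames {57,17,87}
pos 5: 57 → hit
pos 6: 87 → hit
pos 7: 57 → hit
pos 8: 87 → hit
pos 9: 57 → hit
pos 10: 61 → fault, frames {57,17,87,61}
pos 11: 87 → hit
pos 12: 27 → fault, evict 57, frames {17,87,61,27}
At position 12, page 57 is evicted.

57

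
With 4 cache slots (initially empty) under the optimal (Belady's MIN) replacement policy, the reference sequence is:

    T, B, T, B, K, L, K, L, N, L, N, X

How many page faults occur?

6

T -> miss, frames (T)
B -> miss, frames (T B)
T -> hit
B -> hit
K -> miss, frames (T B K)
L -> miss, frames (T B K L)
K -> hit
L -> hit
N -> miss, evict K, frames (T B L N)
L -> hit
N -> hit
X -> miss, evict N, frames (T B L X)
Page faults: 6.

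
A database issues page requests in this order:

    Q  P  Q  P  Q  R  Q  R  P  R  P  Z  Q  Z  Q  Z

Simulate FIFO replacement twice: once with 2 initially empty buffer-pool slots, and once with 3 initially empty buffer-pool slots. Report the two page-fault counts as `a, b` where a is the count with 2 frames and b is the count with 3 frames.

2 frames: F F . . . F F . F F . F F . . . → 8 faults.
3 frames: F F . . . F . . . . . F F . . . → 5 faults.
5 < 8: adding a frame reduced faults, as is typical.

8, 5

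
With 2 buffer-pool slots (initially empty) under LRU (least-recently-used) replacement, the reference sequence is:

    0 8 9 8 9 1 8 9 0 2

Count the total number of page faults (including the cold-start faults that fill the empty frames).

0 -> fault, frames (0)
8 -> fault, frames (0 8)
9 -> fault, evict 0, frames (8 9)
8 -> hit
9 -> hit
1 -> fault, evict 8, frames (9 1)
8 -> fault, evict 9, frames (1 8)
9 -> fault, evict 1, frames (8 9)
0 -> fault, evict 8, frames (9 0)
2 -> fault, evict 9, frames (0 2)
Page faults: 8.

8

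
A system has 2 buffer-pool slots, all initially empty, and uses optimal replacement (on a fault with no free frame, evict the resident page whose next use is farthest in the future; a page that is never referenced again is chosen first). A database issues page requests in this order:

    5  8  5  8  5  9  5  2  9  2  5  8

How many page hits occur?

6

5 → miss, frames [5]
8 → miss, frames [5, 8]
5 → hit
8 → hit
5 → hit
9 → miss, evict 8, frames [5, 9]
5 → hit
2 → miss, evict 5, frames [9, 2]
9 → hit
2 → hit
5 → miss, evict 2, frames [9, 5]
8 → miss, evict 5, frames [9, 8]
Hits: 6.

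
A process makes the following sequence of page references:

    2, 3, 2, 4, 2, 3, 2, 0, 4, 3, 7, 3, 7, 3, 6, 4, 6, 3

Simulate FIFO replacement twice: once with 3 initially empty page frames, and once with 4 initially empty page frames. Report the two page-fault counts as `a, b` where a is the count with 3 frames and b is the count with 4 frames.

3 frames: F F . F . . . F . . F F . . F F . . → 8 faults.
4 frames: F F . F . . . F . . F . . . F . . F → 7 faults.
7 < 8: adding a frame reduced faults, as is typical.

8, 7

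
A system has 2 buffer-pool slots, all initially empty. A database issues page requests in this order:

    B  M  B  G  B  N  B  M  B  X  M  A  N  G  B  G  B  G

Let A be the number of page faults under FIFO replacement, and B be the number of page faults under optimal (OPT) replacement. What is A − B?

3

Under FIFO: F F . F F F . F F F F F F F F . . . → 13 faults.
Under OPT: F F . F . F . F . F . F F F F . . . → 10 faults.
A − B = 13 − 10 = 3.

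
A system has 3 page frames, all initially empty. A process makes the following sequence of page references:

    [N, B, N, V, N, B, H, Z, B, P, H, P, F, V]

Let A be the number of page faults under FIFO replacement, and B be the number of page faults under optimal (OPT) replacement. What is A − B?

Under FIFO: F F . F . . F F F F F . F F → 10 faults.
Under OPT: F F . F . . F F . F . . F F → 8 faults.
A − B = 10 − 8 = 2.

2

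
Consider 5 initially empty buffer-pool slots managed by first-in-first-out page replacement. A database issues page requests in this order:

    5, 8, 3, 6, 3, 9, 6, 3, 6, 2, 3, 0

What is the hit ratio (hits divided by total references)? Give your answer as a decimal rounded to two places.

0.42

5 → fault, frames {5}
8 → fault, frames {5,8}
3 → fault, frames {5,8,3}
6 → fault, frames {5,8,3,6}
3 → hit
9 → fault, frames {5,8,3,6,9}
6 → hit
3 → hit
6 → hit
2 → fault, evict 5, frames {8,3,6,9,2}
3 → hit
0 → fault, evict 8, frames {3,6,9,2,0}
Hits: 5 of 12 references → 5/12 = 0.4167.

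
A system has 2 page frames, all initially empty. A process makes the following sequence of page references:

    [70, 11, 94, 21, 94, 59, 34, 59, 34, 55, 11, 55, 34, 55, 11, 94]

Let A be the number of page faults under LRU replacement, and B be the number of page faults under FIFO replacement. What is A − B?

-1

Under LRU: F F F F . F F . . F F . F . F F → 11 faults.
Under FIFO: F F F F . F F . . F F . F F F F → 12 faults.
A − B = 11 − 12 = -1.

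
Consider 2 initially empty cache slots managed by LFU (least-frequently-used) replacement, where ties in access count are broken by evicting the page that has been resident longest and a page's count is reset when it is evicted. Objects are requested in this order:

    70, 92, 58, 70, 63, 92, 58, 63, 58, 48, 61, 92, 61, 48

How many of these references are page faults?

70 → miss, frames {70}
92 → miss, frames {70,92}
58 → miss, evict 70, frames {92,58}
70 → miss, evict 92, frames {58,70}
63 → miss, evict 58, frames {70,63}
92 → miss, evict 70, frames {63,92}
58 → miss, evict 63, frames {92,58}
63 → miss, evict 92, frames {58,63}
58 → hit
48 → miss, evict 63, frames {58,48}
61 → miss, evict 48, frames {58,61}
92 → miss, evict 61, frames {58,92}
61 → miss, evict 92, frames {58,61}
48 → miss, evict 61, frames {58,48}
Page faults: 13.

13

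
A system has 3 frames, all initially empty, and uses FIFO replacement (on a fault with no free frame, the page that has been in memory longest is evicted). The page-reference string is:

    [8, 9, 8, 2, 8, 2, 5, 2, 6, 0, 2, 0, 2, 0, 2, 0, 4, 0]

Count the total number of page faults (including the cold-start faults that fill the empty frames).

8

8 -> miss, frames [8]
9 -> miss, frames [8, 9]
8 -> hit
2 -> miss, frames [8, 9, 2]
8 -> hit
2 -> hit
5 -> miss, evict 8, frames [9, 2, 5]
2 -> hit
6 -> miss, evict 9, frames [2, 5, 6]
0 -> miss, evict 2, frames [5, 6, 0]
2 -> miss, evict 5, frames [6, 0, 2]
0 -> hit
2 -> hit
0 -> hit
2 -> hit
0 -> hit
4 -> miss, evict 6, frames [0, 2, 4]
0 -> hit
Page faults: 8.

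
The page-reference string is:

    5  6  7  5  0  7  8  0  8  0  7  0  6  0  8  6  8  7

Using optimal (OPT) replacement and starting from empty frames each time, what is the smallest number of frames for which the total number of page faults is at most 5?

f=1: 18 faults
f=2: 9 faults
f=3: 7 faults
f=4: 5 faults
f=5: 5 faults
Smallest f with faults ≤ 5 is 4.

4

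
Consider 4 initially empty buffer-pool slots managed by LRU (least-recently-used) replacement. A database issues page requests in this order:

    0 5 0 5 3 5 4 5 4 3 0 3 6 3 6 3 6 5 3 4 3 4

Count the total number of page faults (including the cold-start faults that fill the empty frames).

7

0: fault, frames [0]
5: fault, frames [0, 5]
0: hit
5: hit
3: fault, frames [0, 5, 3]
5: hit
4: fault, frames [0, 3, 5, 4]
5: hit
4: hit
3: hit
0: hit
3: hit
6: fault, evict 5, frames [4, 0, 3, 6]
3: hit
6: hit
3: hit
6: hit
5: fault, evict 4, frames [0, 3, 6, 5]
3: hit
4: fault, evict 0, frames [6, 5, 3, 4]
3: hit
4: hit
Page faults: 7.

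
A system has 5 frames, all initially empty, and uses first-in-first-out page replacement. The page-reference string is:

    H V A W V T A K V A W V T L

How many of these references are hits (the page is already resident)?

H: fault, frames {H}
V: fault, frames {H,V}
A: fault, frames {H,V,A}
W: fault, frames {H,V,A,W}
V: hit
T: fault, frames {H,V,A,W,T}
A: hit
K: fault, evict H, frames {V,A,W,T,K}
V: hit
A: hit
W: hit
V: hit
T: hit
L: fault, evict V, frames {A,W,T,K,L}
Hits: 7.

7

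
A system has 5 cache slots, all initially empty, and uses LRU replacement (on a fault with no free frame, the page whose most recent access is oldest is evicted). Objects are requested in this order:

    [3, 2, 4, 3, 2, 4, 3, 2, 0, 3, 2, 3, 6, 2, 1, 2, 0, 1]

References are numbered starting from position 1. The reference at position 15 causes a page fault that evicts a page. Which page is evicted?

4

pos 1: 3 → fault, frames [3]
pos 2: 2 → fault, frames [3, 2]
pos 3: 4 → fault, frames [3, 2, 4]
pos 4: 3 → hit
pos 5: 2 → hit
pos 6: 4 → hit
pos 7: 3 → hit
pos 8: 2 → hit
pos 9: 0 → fault, frames [4, 3, 2, 0]
pos 10: 3 → hit
pos 11: 2 → hit
pos 12: 3 → hit
pos 13: 6 → fault, frames [4, 0, 2, 3, 6]
pos 14: 2 → hit
pos 15: 1 → fault, evict 4, frames [0, 3, 6, 2, 1]
At position 15, page 4 is evicted.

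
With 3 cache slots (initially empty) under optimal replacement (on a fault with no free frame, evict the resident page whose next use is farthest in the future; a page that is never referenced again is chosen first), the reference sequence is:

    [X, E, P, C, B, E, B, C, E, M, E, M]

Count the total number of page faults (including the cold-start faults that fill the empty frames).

6

X -> miss, frames {X}
E -> miss, frames {X,E}
P -> miss, frames {X,E,P}
C -> miss, evict P, frames {X,E,C}
B -> miss, evict X, frames {E,C,B}
E -> hit
B -> hit
C -> hit
E -> hit
M -> miss, evict B, frames {E,C,M}
E -> hit
M -> hit
Page faults: 6.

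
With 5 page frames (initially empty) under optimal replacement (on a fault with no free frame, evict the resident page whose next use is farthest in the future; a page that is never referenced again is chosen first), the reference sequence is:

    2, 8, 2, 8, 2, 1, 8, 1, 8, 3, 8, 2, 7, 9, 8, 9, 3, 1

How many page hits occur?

12

2: miss, frames [2]
8: miss, frames [2, 8]
2: hit
8: hit
2: hit
1: miss, frames [2, 8, 1]
8: hit
1: hit
8: hit
3: miss, frames [2, 8, 1, 3]
8: hit
2: hit
7: miss, frames [2, 8, 1, 3, 7]
9: miss, evict 7, frames [2, 8, 1, 3, 9]
8: hit
9: hit
3: hit
1: hit
Hits: 12.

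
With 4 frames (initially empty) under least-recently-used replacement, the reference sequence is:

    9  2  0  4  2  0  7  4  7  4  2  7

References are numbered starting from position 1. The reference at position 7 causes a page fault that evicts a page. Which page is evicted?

9

pos 1: 9 → fault, frames [9]
pos 2: 2 → fault, frames [9, 2]
pos 3: 0 → fault, frames [9, 2, 0]
pos 4: 4 → fault, frames [9, 2, 0, 4]
pos 5: 2 → hit
pos 6: 0 → hit
pos 7: 7 → fault, evict 9, frames [4, 2, 0, 7]
At position 7, page 9 is evicted.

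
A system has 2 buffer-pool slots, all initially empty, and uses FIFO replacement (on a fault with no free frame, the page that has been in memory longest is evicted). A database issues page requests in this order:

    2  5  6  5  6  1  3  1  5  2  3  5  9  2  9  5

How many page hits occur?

4

2 -> fault, frames [2]
5 -> fault, frames [2, 5]
6 -> fault, evict 2, frames [5, 6]
5 -> hit
6 -> hit
1 -> fault, evict 5, frames [6, 1]
3 -> fault, evict 6, frames [1, 3]
1 -> hit
5 -> fault, evict 1, frames [3, 5]
2 -> fault, evict 3, frames [5, 2]
3 -> fault, evict 5, frames [2, 3]
5 -> fault, evict 2, frames [3, 5]
9 -> fault, evict 3, frames [5, 9]
2 -> fault, evict 5, frames [9, 2]
9 -> hit
5 -> fault, evict 9, frames [2, 5]
Hits: 4.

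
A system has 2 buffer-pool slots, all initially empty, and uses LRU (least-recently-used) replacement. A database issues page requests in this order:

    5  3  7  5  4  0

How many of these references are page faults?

6

5: miss, frames [5]
3: miss, frames [5, 3]
7: miss, evict 5, frames [3, 7]
5: miss, evict 3, frames [7, 5]
4: miss, evict 7, frames [5, 4]
0: miss, evict 5, frames [4, 0]
Page faults: 6.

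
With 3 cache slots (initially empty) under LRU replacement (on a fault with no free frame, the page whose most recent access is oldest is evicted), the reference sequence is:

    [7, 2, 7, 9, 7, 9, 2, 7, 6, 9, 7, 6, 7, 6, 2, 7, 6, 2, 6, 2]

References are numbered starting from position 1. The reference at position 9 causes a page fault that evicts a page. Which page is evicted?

pos 1: 7 → miss, frames (7)
pos 2: 2 → miss, frames (7 2)
pos 3: 7 → hit
pos 4: 9 → miss, frames (2 7 9)
pos 5: 7 → hit
pos 6: 9 → hit
pos 7: 2 → hit
pos 8: 7 → hit
pos 9: 6 → miss, evict 9, frames (2 7 6)
At position 9, page 9 is evicted.

9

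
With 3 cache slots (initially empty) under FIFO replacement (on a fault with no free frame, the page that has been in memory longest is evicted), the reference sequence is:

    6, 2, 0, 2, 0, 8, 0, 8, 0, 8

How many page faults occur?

4

6 → fault, frames (6)
2 → fault, frames (6 2)
0 → fault, frames (6 2 0)
2 → hit
0 → hit
8 → fault, evict 6, frames (2 0 8)
0 → hit
8 → hit
0 → hit
8 → hit
Page faults: 4.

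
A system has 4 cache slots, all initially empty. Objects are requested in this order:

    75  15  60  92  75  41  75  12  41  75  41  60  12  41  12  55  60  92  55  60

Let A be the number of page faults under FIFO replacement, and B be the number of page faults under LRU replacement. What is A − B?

Under FIFO: F F F F . F F F . . . F . . . F . F . . → 10 faults.
Under LRU: F F F F . F . F . . . F . . . F . F . . → 9 faults.
A − B = 10 − 9 = 1.

1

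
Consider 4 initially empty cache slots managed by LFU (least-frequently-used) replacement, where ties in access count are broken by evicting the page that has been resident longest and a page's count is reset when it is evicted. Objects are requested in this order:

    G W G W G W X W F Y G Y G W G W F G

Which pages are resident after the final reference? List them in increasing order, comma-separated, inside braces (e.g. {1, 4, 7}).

{F, G, W, Y}

G: miss, frames (G)
W: miss, frames (G W)
G: hit
W: hit
G: hit
W: hit
X: miss, frames (G W X)
W: hit
F: miss, frames (G W X F)
Y: miss, evict X, frames (G W F Y)
G: hit
Y: hit
G: hit
W: hit
G: hit
W: hit
F: hit
G: hit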